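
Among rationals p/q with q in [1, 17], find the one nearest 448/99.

Expand x = 448/99 as a continued fraction with the Euclidean algorithm:
  448 = 4*99 + 52, so a_0 = 4.
  99 = 1*52 + 47, so a_1 = 1.
  52 = 1*47 + 5, so a_2 = 1.
  47 = 9*5 + 2, so a_3 = 9.
  5 = 2*2 + 1, so a_4 = 2.
  2 = 2*1 + 0, so a_5 = 2.
so x = [4; 1, 1, 9, 2, 2].
Convergents (p_i = a_i*p_{i-1} + p_{i-2}, q_i = a_i*q_{i-1} + q_{i-2} with p_{-2}=0, p_{-1}=1, q_{-2}=1, q_{-1}=0), until the denominator exceeds 17:
  i=0: a_0=4, p_0 = 4*1 + 0 = 4, q_0 = 4*0 + 1 = 1.
  i=1: a_1=1, p_1 = 1*4 + 1 = 5, q_1 = 1*1 + 0 = 1.
  i=2: a_2=1, p_2 = 1*5 + 4 = 9, q_2 = 1*1 + 1 = 2.
  i=3: a_3=9, p_3 = 9*9 + 5 = 86, q_3 = 9*2 + 1 = 19.
q_3 = 19 > 17, so the last convergent with denominator <= 17 is p_2/q_2 = 9/2.
The closest fraction with denominator <= 17 is either p_2/q_2 or the intermediate fraction (k*p_2 + p_1)/(k*q_2 + q_1) with the largest k >= 1 whose denominator stays <= 17; these approach x as k grows, and every other convergent or intermediate fraction in range is farther away.
Largest k: floor((17 - q_1)/q_2) = floor((17 - 1)/2) = 8.
That gives (8*9 + 5)/(8*2 + 1) = 77/17.
Compare the errors: |x - 9/2| = |448*2 - 9*99|/(99*2) = 5/198, and |x - 77/17| = |448*17 - 77*99|/(99*17) = 7/1683.
Cross-multiplying, 7*198 = 1386 < 8415 = 5*1683, so 7/1683 is smaller: the intermediate fraction 77/17 is closer to x than 9/2.

77/17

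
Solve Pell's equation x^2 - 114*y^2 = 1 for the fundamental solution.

First expand sqrt(114) as a continued fraction. With x_i = (sqrt(114) + m_i)/d_i and (m_0, d_0) = (0, 1): a_0 = floor(sqrt(114)) = 10, since 10^2 = 100 <= 114 < 121 = 11^2.
Iterate m_{i+1} = d_i*a_i - m_i, d_{i+1} = (114 - m_{i+1}^2)/d_i, a_{i+1} = floor((a_0 + m_{i+1})/d_{i+1}):
  m_1 = 1*10 - 0 = 10, d_1 = (114 - 10^2)/1 = 14/1 = 14, a_1 = floor((10 + 10)/14) = 1.
  m_2 = 14*1 - 10 = 4, d_2 = (114 - 4^2)/14 = 98/14 = 7, a_2 = floor((10 + 4)/7) = 2.
  m_3 = 7*2 - 4 = 10, d_3 = (114 - 10^2)/7 = 14/7 = 2, a_3 = floor((10 + 10)/2) = 10.
  m_4 = 2*10 - 10 = 10, d_4 = (114 - 10^2)/2 = 14/2 = 7, a_4 = floor((10 + 10)/7) = 2.
  m_5 = 7*2 - 10 = 4, d_5 = (114 - 4^2)/7 = 98/7 = 14, a_5 = floor((10 + 4)/14) = 1.
  m_6 = 14*1 - 4 = 10, d_6 = (114 - 10^2)/14 = 14/14 = 1, a_6 = floor((10 + 10)/1) = 20.
  m_7 = 1*20 - 10 = 10, d_7 = (114 - 10^2)/1 = 14/1 = 14: (m_7, d_7) = (m_1, d_1) = (10, 14), so from here the quotients repeat a_1, ..., a_6; the period length is 6.
So sqrt(114) = [10; (1, 2, 10, 2, 1, 20)] with period length k = 6.
k is even, so the fundamental solution of x^2 - 114y^2 = 1 is (p_{k-1}, q_{k-1}) = (p_5, q_5); compute convergents through index 5.
Convergents (p_i = a_i*p_{i-1} + p_{i-2}, q_i = a_i*q_{i-1} + q_{i-2} with p_{-2}=0, p_{-1}=1, q_{-2}=1, q_{-1}=0):
  i=0: a_0=10, p_0 = 10*1 + 0 = 10, q_0 = 10*0 + 1 = 1.
  i=1: a_1=1, p_1 = 1*10 + 1 = 11, q_1 = 1*1 + 0 = 1.
  i=2: a_2=2, p_2 = 2*11 + 10 = 32, q_2 = 2*1 + 1 = 3.
  i=3: a_3=10, p_3 = 10*32 + 11 = 331, q_3 = 10*3 + 1 = 31.
  i=4: a_4=2, p_4 = 2*331 + 32 = 694, q_4 = 2*31 + 3 = 65.
  i=5: a_5=1, p_5 = 1*694 + 331 = 1025, q_5 = 1*65 + 31 = 96.
Check: 1025^2 - 114*96^2 = 1050625 - 1050624 = 1, so (x, y) = (1025, 96) solves the equation, and by the theorem it is the least positive solution.

(x, y) = (1025, 96)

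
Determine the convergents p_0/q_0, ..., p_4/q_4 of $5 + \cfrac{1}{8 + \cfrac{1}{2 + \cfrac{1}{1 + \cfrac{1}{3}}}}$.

5/1, 41/8, 87/17, 128/25, 471/92

Using the convergent recurrence p_i = a_i*p_{i-1} + p_{i-2}, q_i = a_i*q_{i-1} + q_{i-2} with p_{-2}=0, p_{-1}=1, q_{-2}=1, q_{-1}=0:
  i=0: a_0=5, p_0 = 5*1 + 0 = 5, q_0 = 5*0 + 1 = 1.
  i=1: a_1=8, p_1 = 8*5 + 1 = 41, q_1 = 8*1 + 0 = 8.
  i=2: a_2=2, p_2 = 2*41 + 5 = 87, q_2 = 2*8 + 1 = 17.
  i=3: a_3=1, p_3 = 1*87 + 41 = 128, q_3 = 1*17 + 8 = 25.
  i=4: a_4=3, p_4 = 3*128 + 87 = 471, q_4 = 3*25 + 17 = 92.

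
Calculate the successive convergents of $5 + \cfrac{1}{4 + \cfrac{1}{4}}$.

5/1, 21/4, 89/17

Using the convergent recurrence p_i = a_i*p_{i-1} + p_{i-2}, q_i = a_i*q_{i-1} + q_{i-2} with p_{-2}=0, p_{-1}=1, q_{-2}=1, q_{-1}=0:
  i=0: a_0=5, p_0 = 5*1 + 0 = 5, q_0 = 5*0 + 1 = 1.
  i=1: a_1=4, p_1 = 4*5 + 1 = 21, q_1 = 4*1 + 0 = 4.
  i=2: a_2=4, p_2 = 4*21 + 5 = 89, q_2 = 4*4 + 1 = 17.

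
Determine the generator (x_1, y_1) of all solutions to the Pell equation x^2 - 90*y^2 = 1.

First expand sqrt(90) as a continued fraction. With x_i = (sqrt(90) + m_i)/d_i and (m_0, d_0) = (0, 1): a_0 = floor(sqrt(90)) = 9, since 9^2 = 81 <= 90 < 100 = 10^2.
Iterate m_{i+1} = d_i*a_i - m_i, d_{i+1} = (90 - m_{i+1}^2)/d_i, a_{i+1} = floor((a_0 + m_{i+1})/d_{i+1}):
  m_1 = 1*9 - 0 = 9, d_1 = (90 - 9^2)/1 = 9/1 = 9, a_1 = floor((9 + 9)/9) = 2.
  m_2 = 9*2 - 9 = 9, d_2 = (90 - 9^2)/9 = 9/9 = 1, a_2 = floor((9 + 9)/1) = 18.
  m_3 = 1*18 - 9 = 9, d_3 = (90 - 9^2)/1 = 9/1 = 9: (m_3, d_3) = (m_1, d_1) = (9, 9), so from here the quotients repeat a_1, a_2; the period length is 2.
So sqrt(90) = [9; (2, 18)] with period length k = 2.
k is even, so the fundamental solution of x^2 - 90y^2 = 1 is (p_{k-1}, q_{k-1}) = (p_1, q_1); compute convergents through index 1.
Convergents (p_i = a_i*p_{i-1} + p_{i-2}, q_i = a_i*q_{i-1} + q_{i-2} with p_{-2}=0, p_{-1}=1, q_{-2}=1, q_{-1}=0):
  i=0: a_0=9, p_0 = 9*1 + 0 = 9, q_0 = 9*0 + 1 = 1.
  i=1: a_1=2, p_1 = 2*9 + 1 = 19, q_1 = 2*1 + 0 = 2.
Check: 19^2 - 90*2^2 = 361 - 360 = 1, so (x, y) = (19, 2) solves the equation, and by the theorem it is the least positive solution.

(x, y) = (19, 2)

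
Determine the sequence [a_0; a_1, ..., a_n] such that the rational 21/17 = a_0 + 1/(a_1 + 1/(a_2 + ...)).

Run the Euclidean algorithm on 21 and 17; the successive quotients are the partial quotients a_0, a_1, ... (each step inverts the fractional part left over by the previous one):
  21 = 1*17 + 4, so a_0 = 1.
  17 = 4*4 + 1, so a_1 = 4.
  4 = 4*1 + 0, so a_2 = 4.
The remainder reaches 0 after 3 divisions, so the expansion has 3 partial quotients, read off in order.

[1; 4, 4]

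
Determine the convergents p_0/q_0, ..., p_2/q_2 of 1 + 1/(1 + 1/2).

1/1, 2/1, 5/3

Using the convergent recurrence p_i = a_i*p_{i-1} + p_{i-2}, q_i = a_i*q_{i-1} + q_{i-2} with p_{-2}=0, p_{-1}=1, q_{-2}=1, q_{-1}=0:
  i=0: a_0=1, p_0 = 1*1 + 0 = 1, q_0 = 1*0 + 1 = 1.
  i=1: a_1=1, p_1 = 1*1 + 1 = 2, q_1 = 1*1 + 0 = 1.
  i=2: a_2=2, p_2 = 2*2 + 1 = 5, q_2 = 2*1 + 1 = 3.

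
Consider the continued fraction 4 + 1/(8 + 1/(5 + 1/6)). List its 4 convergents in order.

Using the convergent recurrence p_i = a_i*p_{i-1} + p_{i-2}, q_i = a_i*q_{i-1} + q_{i-2} with p_{-2}=0, p_{-1}=1, q_{-2}=1, q_{-1}=0:
  i=0: a_0=4, p_0 = 4*1 + 0 = 4, q_0 = 4*0 + 1 = 1.
  i=1: a_1=8, p_1 = 8*4 + 1 = 33, q_1 = 8*1 + 0 = 8.
  i=2: a_2=5, p_2 = 5*33 + 4 = 169, q_2 = 5*8 + 1 = 41.
  i=3: a_3=6, p_3 = 6*169 + 33 = 1047, q_3 = 6*41 + 8 = 254.

4/1, 33/8, 169/41, 1047/254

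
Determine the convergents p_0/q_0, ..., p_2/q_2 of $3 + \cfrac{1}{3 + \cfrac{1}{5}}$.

Using the convergent recurrence p_i = a_i*p_{i-1} + p_{i-2}, q_i = a_i*q_{i-1} + q_{i-2} with p_{-2}=0, p_{-1}=1, q_{-2}=1, q_{-1}=0:
  i=0: a_0=3, p_0 = 3*1 + 0 = 3, q_0 = 3*0 + 1 = 1.
  i=1: a_1=3, p_1 = 3*3 + 1 = 10, q_1 = 3*1 + 0 = 3.
  i=2: a_2=5, p_2 = 5*10 + 3 = 53, q_2 = 5*3 + 1 = 16.

3/1, 10/3, 53/16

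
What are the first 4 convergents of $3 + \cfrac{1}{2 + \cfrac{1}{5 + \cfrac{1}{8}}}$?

Using the convergent recurrence p_i = a_i*p_{i-1} + p_{i-2}, q_i = a_i*q_{i-1} + q_{i-2} with p_{-2}=0, p_{-1}=1, q_{-2}=1, q_{-1}=0:
  i=0: a_0=3, p_0 = 3*1 + 0 = 3, q_0 = 3*0 + 1 = 1.
  i=1: a_1=2, p_1 = 2*3 + 1 = 7, q_1 = 2*1 + 0 = 2.
  i=2: a_2=5, p_2 = 5*7 + 3 = 38, q_2 = 5*2 + 1 = 11.
  i=3: a_3=8, p_3 = 8*38 + 7 = 311, q_3 = 8*11 + 2 = 90.

3/1, 7/2, 38/11, 311/90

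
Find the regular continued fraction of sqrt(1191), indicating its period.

Write x_i = (sqrt(1191) + m_i)/d_i with (m_0, d_0) = (0, 1). a_0 = floor(sqrt(1191)) = 34, since 34^2 = 1156 <= 1191 < 1225 = 35^2.
Iterate m_{i+1} = d_i*a_i - m_i, d_{i+1} = (1191 - m_{i+1}^2)/d_i, a_{i+1} = floor((a_0 + m_{i+1})/d_{i+1}):
  m_1 = 1*34 - 0 = 34, d_1 = (1191 - 34^2)/1 = 35/1 = 35, a_1 = floor((34 + 34)/35) = 1.
  m_2 = 35*1 - 34 = 1, d_2 = (1191 - 1^2)/35 = 1190/35 = 34, a_2 = floor((34 + 1)/34) = 1.
  m_3 = 34*1 - 1 = 33, d_3 = (1191 - 33^2)/34 = 102/34 = 3, a_3 = floor((34 + 33)/3) = 22.
  m_4 = 3*22 - 33 = 33, d_4 = (1191 - 33^2)/3 = 102/3 = 34, a_4 = floor((34 + 33)/34) = 1.
  m_5 = 34*1 - 33 = 1, d_5 = (1191 - 1^2)/34 = 1190/34 = 35, a_5 = floor((34 + 1)/35) = 1.
  m_6 = 35*1 - 1 = 34, d_6 = (1191 - 34^2)/35 = 35/35 = 1, a_6 = floor((34 + 34)/1) = 68.
  m_7 = 1*68 - 34 = 34, d_7 = (1191 - 34^2)/1 = 35/1 = 35: (m_7, d_7) = (m_1, d_1) = (34, 35), so from here the quotients repeat a_1, ..., a_6; the period length is 6.
Hence the expansion of sqrt(1191) is a_0 = 34 followed by the repeating block 1, 1, 22, 1, 1, 68 (period 6).

[34; (1, 1, 22, 1, 1, 68)]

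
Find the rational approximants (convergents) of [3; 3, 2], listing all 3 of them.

3/1, 10/3, 23/7

Using the convergent recurrence p_i = a_i*p_{i-1} + p_{i-2}, q_i = a_i*q_{i-1} + q_{i-2} with p_{-2}=0, p_{-1}=1, q_{-2}=1, q_{-1}=0:
  i=0: a_0=3, p_0 = 3*1 + 0 = 3, q_0 = 3*0 + 1 = 1.
  i=1: a_1=3, p_1 = 3*3 + 1 = 10, q_1 = 3*1 + 0 = 3.
  i=2: a_2=2, p_2 = 2*10 + 3 = 23, q_2 = 2*3 + 1 = 7.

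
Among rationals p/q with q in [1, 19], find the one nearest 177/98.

Expand x = 177/98 as a continued fraction with the Euclidean algorithm:
  177 = 1*98 + 79, so a_0 = 1.
  98 = 1*79 + 19, so a_1 = 1.
  79 = 4*19 + 3, so a_2 = 4.
  19 = 6*3 + 1, so a_3 = 6.
  3 = 3*1 + 0, so a_4 = 3.
so x = [1; 1, 4, 6, 3].
Convergents (p_i = a_i*p_{i-1} + p_{i-2}, q_i = a_i*q_{i-1} + q_{i-2} with p_{-2}=0, p_{-1}=1, q_{-2}=1, q_{-1}=0), until the denominator exceeds 19:
  i=0: a_0=1, p_0 = 1*1 + 0 = 1, q_0 = 1*0 + 1 = 1.
  i=1: a_1=1, p_1 = 1*1 + 1 = 2, q_1 = 1*1 + 0 = 1.
  i=2: a_2=4, p_2 = 4*2 + 1 = 9, q_2 = 4*1 + 1 = 5.
  i=3: a_3=6, p_3 = 6*9 + 2 = 56, q_3 = 6*5 + 1 = 31.
q_3 = 31 > 19, so the last convergent with denominator <= 19 is p_2/q_2 = 9/5.
The closest fraction with denominator <= 19 is either p_2/q_2 or the intermediate fraction (k*p_2 + p_1)/(k*q_2 + q_1) with the largest k >= 1 whose denominator stays <= 19; these approach x as k grows, and every other convergent or intermediate fraction in range is farther away.
Largest k: floor((19 - q_1)/q_2) = floor((19 - 1)/5) = 3.
That gives (3*9 + 2)/(3*5 + 1) = 29/16.
Compare the errors: |x - 9/5| = |177*5 - 9*98|/(98*5) = 3/490, and |x - 29/16| = |177*16 - 29*98|/(98*16) = 10/1568.
Cross-multiplying, 3*1568 = 4704 < 4900 = 10*490, so 3/490 is smaller: the convergent 9/5 is closer to x than 29/16.

9/5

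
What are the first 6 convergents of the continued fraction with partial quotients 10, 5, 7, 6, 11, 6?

Using the convergent recurrence p_i = a_i*p_{i-1} + p_{i-2}, q_i = a_i*q_{i-1} + q_{i-2} with p_{-2}=0, p_{-1}=1, q_{-2}=1, q_{-1}=0:
  i=0: a_0=10, p_0 = 10*1 + 0 = 10, q_0 = 10*0 + 1 = 1.
  i=1: a_1=5, p_1 = 5*10 + 1 = 51, q_1 = 5*1 + 0 = 5.
  i=2: a_2=7, p_2 = 7*51 + 10 = 367, q_2 = 7*5 + 1 = 36.
  i=3: a_3=6, p_3 = 6*367 + 51 = 2253, q_3 = 6*36 + 5 = 221.
  i=4: a_4=11, p_4 = 11*2253 + 367 = 25150, q_4 = 11*221 + 36 = 2467.
  i=5: a_5=6, p_5 = 6*25150 + 2253 = 153153, q_5 = 6*2467 + 221 = 15023.

10/1, 51/5, 367/36, 2253/221, 25150/2467, 153153/15023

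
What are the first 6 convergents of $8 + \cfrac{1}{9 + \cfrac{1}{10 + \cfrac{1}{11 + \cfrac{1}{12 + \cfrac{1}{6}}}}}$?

Using the convergent recurrence p_i = a_i*p_{i-1} + p_{i-2}, q_i = a_i*q_{i-1} + q_{i-2} with p_{-2}=0, p_{-1}=1, q_{-2}=1, q_{-1}=0:
  i=0: a_0=8, p_0 = 8*1 + 0 = 8, q_0 = 8*0 + 1 = 1.
  i=1: a_1=9, p_1 = 9*8 + 1 = 73, q_1 = 9*1 + 0 = 9.
  i=2: a_2=10, p_2 = 10*73 + 8 = 738, q_2 = 10*9 + 1 = 91.
  i=3: a_3=11, p_3 = 11*738 + 73 = 8191, q_3 = 11*91 + 9 = 1010.
  i=4: a_4=12, p_4 = 12*8191 + 738 = 99030, q_4 = 12*1010 + 91 = 12211.
  i=5: a_5=6, p_5 = 6*99030 + 8191 = 602371, q_5 = 6*12211 + 1010 = 74276.

8/1, 73/9, 738/91, 8191/1010, 99030/12211, 602371/74276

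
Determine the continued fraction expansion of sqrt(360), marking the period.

[18; (1, 36)]

Write x_i = (sqrt(360) + m_i)/d_i with (m_0, d_0) = (0, 1). a_0 = floor(sqrt(360)) = 18, since 18^2 = 324 <= 360 < 361 = 19^2.
Iterate m_{i+1} = d_i*a_i - m_i, d_{i+1} = (360 - m_{i+1}^2)/d_i, a_{i+1} = floor((a_0 + m_{i+1})/d_{i+1}):
  m_1 = 1*18 - 0 = 18, d_1 = (360 - 18^2)/1 = 36/1 = 36, a_1 = floor((18 + 18)/36) = 1.
  m_2 = 36*1 - 18 = 18, d_2 = (360 - 18^2)/36 = 36/36 = 1, a_2 = floor((18 + 18)/1) = 36.
  m_3 = 1*36 - 18 = 18, d_3 = (360 - 18^2)/1 = 36/1 = 36: (m_3, d_3) = (m_1, d_1) = (18, 36), so from here the quotients repeat a_1, a_2; the period length is 2.
Hence the expansion of sqrt(360) is a_0 = 18 followed by the repeating block 1, 36 (period 2).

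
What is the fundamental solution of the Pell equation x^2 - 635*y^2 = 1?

First expand sqrt(635) as a continued fraction. With x_i = (sqrt(635) + m_i)/d_i and (m_0, d_0) = (0, 1): a_0 = floor(sqrt(635)) = 25, since 25^2 = 625 <= 635 < 676 = 26^2.
Iterate m_{i+1} = d_i*a_i - m_i, d_{i+1} = (635 - m_{i+1}^2)/d_i, a_{i+1} = floor((a_0 + m_{i+1})/d_{i+1}):
  m_1 = 1*25 - 0 = 25, d_1 = (635 - 25^2)/1 = 10/1 = 10, a_1 = floor((25 + 25)/10) = 5.
  m_2 = 10*5 - 25 = 25, d_2 = (635 - 25^2)/10 = 10/10 = 1, a_2 = floor((25 + 25)/1) = 50.
  m_3 = 1*50 - 25 = 25, d_3 = (635 - 25^2)/1 = 10/1 = 10: (m_3, d_3) = (m_1, d_1) = (25, 10), so from here the quotients repeat a_1, a_2; the period length is 2.
So sqrt(635) = [25; (5, 50)] with period length k = 2.
k is even, so the fundamental solution of x^2 - 635y^2 = 1 is (p_{k-1}, q_{k-1}) = (p_1, q_1); compute convergents through index 1.
Convergents (p_i = a_i*p_{i-1} + p_{i-2}, q_i = a_i*q_{i-1} + q_{i-2} with p_{-2}=0, p_{-1}=1, q_{-2}=1, q_{-1}=0):
  i=0: a_0=25, p_0 = 25*1 + 0 = 25, q_0 = 25*0 + 1 = 1.
  i=1: a_1=5, p_1 = 5*25 + 1 = 126, q_1 = 5*1 + 0 = 5.
Check: 126^2 - 635*5^2 = 15876 - 15875 = 1, so (x, y) = (126, 5) solves the equation, and by the theorem it is the least positive solution.

(x, y) = (126, 5)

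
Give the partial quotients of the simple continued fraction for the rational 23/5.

[4; 1, 1, 2]

Run the Euclidean algorithm on 23 and 5; the successive quotients are the partial quotients a_0, a_1, ... (each step inverts the fractional part left over by the previous one):
  23 = 4*5 + 3, so a_0 = 4.
  5 = 1*3 + 2, so a_1 = 1.
  3 = 1*2 + 1, so a_2 = 1.
  2 = 2*1 + 0, so a_3 = 2.
The remainder reaches 0 after 4 divisions, so the expansion has 4 partial quotients, read off in order.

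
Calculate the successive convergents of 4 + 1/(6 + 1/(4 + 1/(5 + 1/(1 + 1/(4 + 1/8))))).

4/1, 25/6, 104/25, 545/131, 649/156, 3141/755, 25777/6196

Using the convergent recurrence p_i = a_i*p_{i-1} + p_{i-2}, q_i = a_i*q_{i-1} + q_{i-2} with p_{-2}=0, p_{-1}=1, q_{-2}=1, q_{-1}=0:
  i=0: a_0=4, p_0 = 4*1 + 0 = 4, q_0 = 4*0 + 1 = 1.
  i=1: a_1=6, p_1 = 6*4 + 1 = 25, q_1 = 6*1 + 0 = 6.
  i=2: a_2=4, p_2 = 4*25 + 4 = 104, q_2 = 4*6 + 1 = 25.
  i=3: a_3=5, p_3 = 5*104 + 25 = 545, q_3 = 5*25 + 6 = 131.
  i=4: a_4=1, p_4 = 1*545 + 104 = 649, q_4 = 1*131 + 25 = 156.
  i=5: a_5=4, p_5 = 4*649 + 545 = 3141, q_5 = 4*156 + 131 = 755.
  i=6: a_6=8, p_6 = 8*3141 + 649 = 25777, q_6 = 8*755 + 156 = 6196.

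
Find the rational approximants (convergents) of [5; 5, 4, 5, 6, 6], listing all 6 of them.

Using the convergent recurrence p_i = a_i*p_{i-1} + p_{i-2}, q_i = a_i*q_{i-1} + q_{i-2} with p_{-2}=0, p_{-1}=1, q_{-2}=1, q_{-1}=0:
  i=0: a_0=5, p_0 = 5*1 + 0 = 5, q_0 = 5*0 + 1 = 1.
  i=1: a_1=5, p_1 = 5*5 + 1 = 26, q_1 = 5*1 + 0 = 5.
  i=2: a_2=4, p_2 = 4*26 + 5 = 109, q_2 = 4*5 + 1 = 21.
  i=3: a_3=5, p_3 = 5*109 + 26 = 571, q_3 = 5*21 + 5 = 110.
  i=4: a_4=6, p_4 = 6*571 + 109 = 3535, q_4 = 6*110 + 21 = 681.
  i=5: a_5=6, p_5 = 6*3535 + 571 = 21781, q_5 = 6*681 + 110 = 4196.

5/1, 26/5, 109/21, 571/110, 3535/681, 21781/4196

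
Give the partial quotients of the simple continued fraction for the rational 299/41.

[7; 3, 2, 2, 2]

Run the Euclidean algorithm on 299 and 41; the successive quotients are the partial quotients a_0, a_1, ... (each step inverts the fractional part left over by the previous one):
  299 = 7*41 + 12, so a_0 = 7.
  41 = 3*12 + 5, so a_1 = 3.
  12 = 2*5 + 2, so a_2 = 2.
  5 = 2*2 + 1, so a_3 = 2.
  2 = 2*1 + 0, so a_4 = 2.
The remainder reaches 0 after 5 divisions, so the expansion has 5 partial quotients, read off in order.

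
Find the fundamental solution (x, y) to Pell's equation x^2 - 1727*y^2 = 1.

(x, y) = (25433, 612)

First expand sqrt(1727) as a continued fraction. With x_i = (sqrt(1727) + m_i)/d_i and (m_0, d_0) = (0, 1): a_0 = floor(sqrt(1727)) = 41, since 41^2 = 1681 <= 1727 < 1764 = 42^2.
Iterate m_{i+1} = d_i*a_i - m_i, d_{i+1} = (1727 - m_{i+1}^2)/d_i, a_{i+1} = floor((a_0 + m_{i+1})/d_{i+1}):
  m_1 = 1*41 - 0 = 41, d_1 = (1727 - 41^2)/1 = 46/1 = 46, a_1 = floor((41 + 41)/46) = 1.
  m_2 = 46*1 - 41 = 5, d_2 = (1727 - 5^2)/46 = 1702/46 = 37, a_2 = floor((41 + 5)/37) = 1.
  m_3 = 37*1 - 5 = 32, d_3 = (1727 - 32^2)/37 = 703/37 = 19, a_3 = floor((41 + 32)/19) = 3.
  m_4 = 19*3 - 32 = 25, d_4 = (1727 - 25^2)/19 = 1102/19 = 58, a_4 = floor((41 + 25)/58) = 1.
  m_5 = 58*1 - 25 = 33, d_5 = (1727 - 33^2)/58 = 638/58 = 11, a_5 = floor((41 + 33)/11) = 6.
  m_6 = 11*6 - 33 = 33, d_6 = (1727 - 33^2)/11 = 638/11 = 58, a_6 = floor((41 + 33)/58) = 1.
  m_7 = 58*1 - 33 = 25, d_7 = (1727 - 25^2)/58 = 1102/58 = 19, a_7 = floor((41 + 25)/19) = 3.
  m_8 = 19*3 - 25 = 32, d_8 = (1727 - 32^2)/19 = 703/19 = 37, a_8 = floor((41 + 32)/37) = 1.
  m_9 = 37*1 - 32 = 5, d_9 = (1727 - 5^2)/37 = 1702/37 = 46, a_9 = floor((41 + 5)/46) = 1.
  m_10 = 46*1 - 5 = 41, d_10 = (1727 - 41^2)/46 = 46/46 = 1, a_10 = floor((41 + 41)/1) = 82.
  m_11 = 1*82 - 41 = 41, d_11 = (1727 - 41^2)/1 = 46/1 = 46: (m_11, d_11) = (m_1, d_1) = (41, 46), so from here the quotients repeat a_1, ..., a_10; the period length is 10.
So sqrt(1727) = [41; (1, 1, 3, 1, 6, 1, 3, 1, 1, 82)] with period length k = 10.
k is even, so the fundamental solution of x^2 - 1727y^2 = 1 is (p_{k-1}, q_{k-1}) = (p_9, q_9); compute convergents through index 9.
Convergents (p_i = a_i*p_{i-1} + p_{i-2}, q_i = a_i*q_{i-1} + q_{i-2} with p_{-2}=0, p_{-1}=1, q_{-2}=1, q_{-1}=0):
  i=0: a_0=41, p_0 = 41*1 + 0 = 41, q_0 = 41*0 + 1 = 1.
  i=1: a_1=1, p_1 = 1*41 + 1 = 42, q_1 = 1*1 + 0 = 1.
  i=2: a_2=1, p_2 = 1*42 + 41 = 83, q_2 = 1*1 + 1 = 2.
  i=3: a_3=3, p_3 = 3*83 + 42 = 291, q_3 = 3*2 + 1 = 7.
  i=4: a_4=1, p_4 = 1*291 + 83 = 374, q_4 = 1*7 + 2 = 9.
  i=5: a_5=6, p_5 = 6*374 + 291 = 2535, q_5 = 6*9 + 7 = 61.
  i=6: a_6=1, p_6 = 1*2535 + 374 = 2909, q_6 = 1*61 + 9 = 70.
  i=7: a_7=3, p_7 = 3*2909 + 2535 = 11262, q_7 = 3*70 + 61 = 271.
  i=8: a_8=1, p_8 = 1*11262 + 2909 = 14171, q_8 = 1*271 + 70 = 341.
  i=9: a_9=1, p_9 = 1*14171 + 11262 = 25433, q_9 = 1*341 + 271 = 612.
Check: 25433^2 - 1727*612^2 = 646837489 - 646837488 = 1, so (x, y) = (25433, 612) solves the equation, and by the theorem it is the least positive solution.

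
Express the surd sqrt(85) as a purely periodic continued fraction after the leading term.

[9; (4, 1, 1, 4, 18)]

Write x_i = (sqrt(85) + m_i)/d_i with (m_0, d_0) = (0, 1). a_0 = floor(sqrt(85)) = 9, since 9^2 = 81 <= 85 < 100 = 10^2.
Iterate m_{i+1} = d_i*a_i - m_i, d_{i+1} = (85 - m_{i+1}^2)/d_i, a_{i+1} = floor((a_0 + m_{i+1})/d_{i+1}):
  m_1 = 1*9 - 0 = 9, d_1 = (85 - 9^2)/1 = 4/1 = 4, a_1 = floor((9 + 9)/4) = 4.
  m_2 = 4*4 - 9 = 7, d_2 = (85 - 7^2)/4 = 36/4 = 9, a_2 = floor((9 + 7)/9) = 1.
  m_3 = 9*1 - 7 = 2, d_3 = (85 - 2^2)/9 = 81/9 = 9, a_3 = floor((9 + 2)/9) = 1.
  m_4 = 9*1 - 2 = 7, d_4 = (85 - 7^2)/9 = 36/9 = 4, a_4 = floor((9 + 7)/4) = 4.
  m_5 = 4*4 - 7 = 9, d_5 = (85 - 9^2)/4 = 4/4 = 1, a_5 = floor((9 + 9)/1) = 18.
  m_6 = 1*18 - 9 = 9, d_6 = (85 - 9^2)/1 = 4/1 = 4: (m_6, d_6) = (m_1, d_1) = (9, 4), so from here the quotients repeat a_1, ..., a_5; the period length is 5.
Hence the expansion of sqrt(85) is a_0 = 9 followed by the repeating block 4, 1, 1, 4, 18 (period 5).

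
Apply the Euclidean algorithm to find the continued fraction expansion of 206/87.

[2; 2, 1, 2, 1, 1, 4]

Run the Euclidean algorithm on 206 and 87; the successive quotients are the partial quotients a_0, a_1, ... (each step inverts the fractional part left over by the previous one):
  206 = 2*87 + 32, so a_0 = 2.
  87 = 2*32 + 23, so a_1 = 2.
  32 = 1*23 + 9, so a_2 = 1.
  23 = 2*9 + 5, so a_3 = 2.
  9 = 1*5 + 4, so a_4 = 1.
  5 = 1*4 + 1, so a_5 = 1.
  4 = 4*1 + 0, so a_6 = 4.
The remainder reaches 0 after 7 divisions, so the expansion has 7 partial quotients, read off in order.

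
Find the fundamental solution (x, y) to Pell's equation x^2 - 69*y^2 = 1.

(x, y) = (7775, 936)

First expand sqrt(69) as a continued fraction. With x_i = (sqrt(69) + m_i)/d_i and (m_0, d_0) = (0, 1): a_0 = floor(sqrt(69)) = 8, since 8^2 = 64 <= 69 < 81 = 9^2.
Iterate m_{i+1} = d_i*a_i - m_i, d_{i+1} = (69 - m_{i+1}^2)/d_i, a_{i+1} = floor((a_0 + m_{i+1})/d_{i+1}):
  m_1 = 1*8 - 0 = 8, d_1 = (69 - 8^2)/1 = 5/1 = 5, a_1 = floor((8 + 8)/5) = 3.
  m_2 = 5*3 - 8 = 7, d_2 = (69 - 7^2)/5 = 20/5 = 4, a_2 = floor((8 + 7)/4) = 3.
  m_3 = 4*3 - 7 = 5, d_3 = (69 - 5^2)/4 = 44/4 = 11, a_3 = floor((8 + 5)/11) = 1.
  m_4 = 11*1 - 5 = 6, d_4 = (69 - 6^2)/11 = 33/11 = 3, a_4 = floor((8 + 6)/3) = 4.
  m_5 = 3*4 - 6 = 6, d_5 = (69 - 6^2)/3 = 33/3 = 11, a_5 = floor((8 + 6)/11) = 1.
  m_6 = 11*1 - 6 = 5, d_6 = (69 - 5^2)/11 = 44/11 = 4, a_6 = floor((8 + 5)/4) = 3.
  m_7 = 4*3 - 5 = 7, d_7 = (69 - 7^2)/4 = 20/4 = 5, a_7 = floor((8 + 7)/5) = 3.
  m_8 = 5*3 - 7 = 8, d_8 = (69 - 8^2)/5 = 5/5 = 1, a_8 = floor((8 + 8)/1) = 16.
  m_9 = 1*16 - 8 = 8, d_9 = (69 - 8^2)/1 = 5/1 = 5: (m_9, d_9) = (m_1, d_1) = (8, 5), so from here the quotients repeat a_1, ..., a_8; the period length is 8.
So sqrt(69) = [8; (3, 3, 1, 4, 1, 3, 3, 16)] with period length k = 8.
k is even, so the fundamental solution of x^2 - 69y^2 = 1 is (p_{k-1}, q_{k-1}) = (p_7, q_7); compute convergents through index 7.
Convergents (p_i = a_i*p_{i-1} + p_{i-2}, q_i = a_i*q_{i-1} + q_{i-2} with p_{-2}=0, p_{-1}=1, q_{-2}=1, q_{-1}=0):
  i=0: a_0=8, p_0 = 8*1 + 0 = 8, q_0 = 8*0 + 1 = 1.
  i=1: a_1=3, p_1 = 3*8 + 1 = 25, q_1 = 3*1 + 0 = 3.
  i=2: a_2=3, p_2 = 3*25 + 8 = 83, q_2 = 3*3 + 1 = 10.
  i=3: a_3=1, p_3 = 1*83 + 25 = 108, q_3 = 1*10 + 3 = 13.
  i=4: a_4=4, p_4 = 4*108 + 83 = 515, q_4 = 4*13 + 10 = 62.
  i=5: a_5=1, p_5 = 1*515 + 108 = 623, q_5 = 1*62 + 13 = 75.
  i=6: a_6=3, p_6 = 3*623 + 515 = 2384, q_6 = 3*75 + 62 = 287.
  i=7: a_7=3, p_7 = 3*2384 + 623 = 7775, q_7 = 3*287 + 75 = 936.
Check: 7775^2 - 69*936^2 = 60450625 - 60450624 = 1, so (x, y) = (7775, 936) solves the equation, and by the theorem it is the least positive solution.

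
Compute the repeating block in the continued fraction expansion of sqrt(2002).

Write x_i = (sqrt(2002) + m_i)/d_i with (m_0, d_0) = (0, 1). a_0 = floor(sqrt(2002)) = 44, since 44^2 = 1936 <= 2002 < 2025 = 45^2.
Iterate m_{i+1} = d_i*a_i - m_i, d_{i+1} = (2002 - m_{i+1}^2)/d_i, a_{i+1} = floor((a_0 + m_{i+1})/d_{i+1}):
  m_1 = 1*44 - 0 = 44, d_1 = (2002 - 44^2)/1 = 66/1 = 66, a_1 = floor((44 + 44)/66) = 1.
  m_2 = 66*1 - 44 = 22, d_2 = (2002 - 22^2)/66 = 1518/66 = 23, a_2 = floor((44 + 22)/23) = 2.
  m_3 = 23*2 - 22 = 24, d_3 = (2002 - 24^2)/23 = 1426/23 = 62, a_3 = floor((44 + 24)/62) = 1.
  m_4 = 62*1 - 24 = 38, d_4 = (2002 - 38^2)/62 = 558/62 = 9, a_4 = floor((44 + 38)/9) = 9.
  m_5 = 9*9 - 38 = 43, d_5 = (2002 - 43^2)/9 = 153/9 = 17, a_5 = floor((44 + 43)/17) = 5.
  m_6 = 17*5 - 43 = 42, d_6 = (2002 - 42^2)/17 = 238/17 = 14, a_6 = floor((44 + 42)/14) = 6.
  m_7 = 14*6 - 42 = 42, d_7 = (2002 - 42^2)/14 = 238/14 = 17, a_7 = floor((44 + 42)/17) = 5.
  m_8 = 17*5 - 42 = 43, d_8 = (2002 - 43^2)/17 = 153/17 = 9, a_8 = floor((44 + 43)/9) = 9.
  m_9 = 9*9 - 43 = 38, d_9 = (2002 - 38^2)/9 = 558/9 = 62, a_9 = floor((44 + 38)/62) = 1.
  m_10 = 62*1 - 38 = 24, d_10 = (2002 - 24^2)/62 = 1426/62 = 23, a_10 = floor((44 + 24)/23) = 2.
  m_11 = 23*2 - 24 = 22, d_11 = (2002 - 22^2)/23 = 1518/23 = 66, a_11 = floor((44 + 22)/66) = 1.
  m_12 = 66*1 - 22 = 44, d_12 = (2002 - 44^2)/66 = 66/66 = 1, a_12 = floor((44 + 44)/1) = 88.
  m_13 = 1*88 - 44 = 44, d_13 = (2002 - 44^2)/1 = 66/1 = 66: (m_13, d_13) = (m_1, d_1) = (44, 66), so from here the quotients repeat a_1, ..., a_12; the period length is 12.
Hence the expansion of sqrt(2002) is a_0 = 44 followed by the repeating block 1, 2, 1, 9, 5, 6, 5, 9, 1, 2, 1, 88 (period 12).

[44; (1, 2, 1, 9, 5, 6, 5, 9, 1, 2, 1, 88)]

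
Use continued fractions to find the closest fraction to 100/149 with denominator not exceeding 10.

Expand x = 100/149 as a continued fraction with the Euclidean algorithm:
  100 = 0*149 + 100, so a_0 = 0.
  149 = 1*100 + 49, so a_1 = 1.
  100 = 2*49 + 2, so a_2 = 2.
  49 = 24*2 + 1, so a_3 = 24.
  2 = 2*1 + 0, so a_4 = 2.
so x = [0; 1, 2, 24, 2].
Convergents (p_i = a_i*p_{i-1} + p_{i-2}, q_i = a_i*q_{i-1} + q_{i-2} with p_{-2}=0, p_{-1}=1, q_{-2}=1, q_{-1}=0), until the denominator exceeds 10:
  i=0: a_0=0, p_0 = 0*1 + 0 = 0, q_0 = 0*0 + 1 = 1.
  i=1: a_1=1, p_1 = 1*0 + 1 = 1, q_1 = 1*1 + 0 = 1.
  i=2: a_2=2, p_2 = 2*1 + 0 = 2, q_2 = 2*1 + 1 = 3.
  i=3: a_3=24, p_3 = 24*2 + 1 = 49, q_3 = 24*3 + 1 = 73.
q_3 = 73 > 10, so the last convergent with denominator <= 10 is p_2/q_2 = 2/3.
The closest fraction with denominator <= 10 is either p_2/q_2 or the intermediate fraction (k*p_2 + p_1)/(k*q_2 + q_1) with the largest k >= 1 whose denominator stays <= 10; these approach x as k grows, and every other convergent or intermediate fraction in range is farther away.
Largest k: floor((10 - q_1)/q_2) = floor((10 - 1)/3) = 3.
That gives (3*2 + 1)/(3*3 + 1) = 7/10.
Compare the errors: |x - 2/3| = |100*3 - 2*149|/(149*3) = 2/447, and |x - 7/10| = |100*10 - 7*149|/(149*10) = 43/1490.
Cross-multiplying, 2*1490 = 2980 < 19221 = 43*447, so 2/447 is smaller: the convergent 2/3 is closer to x than 7/10.

2/3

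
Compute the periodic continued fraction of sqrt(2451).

[49; (1, 1, 32, 1, 1, 98)]

Write x_i = (sqrt(2451) + m_i)/d_i with (m_0, d_0) = (0, 1). a_0 = floor(sqrt(2451)) = 49, since 49^2 = 2401 <= 2451 < 2500 = 50^2.
Iterate m_{i+1} = d_i*a_i - m_i, d_{i+1} = (2451 - m_{i+1}^2)/d_i, a_{i+1} = floor((a_0 + m_{i+1})/d_{i+1}):
  m_1 = 1*49 - 0 = 49, d_1 = (2451 - 49^2)/1 = 50/1 = 50, a_1 = floor((49 + 49)/50) = 1.
  m_2 = 50*1 - 49 = 1, d_2 = (2451 - 1^2)/50 = 2450/50 = 49, a_2 = floor((49 + 1)/49) = 1.
  m_3 = 49*1 - 1 = 48, d_3 = (2451 - 48^2)/49 = 147/49 = 3, a_3 = floor((49 + 48)/3) = 32.
  m_4 = 3*32 - 48 = 48, d_4 = (2451 - 48^2)/3 = 147/3 = 49, a_4 = floor((49 + 48)/49) = 1.
  m_5 = 49*1 - 48 = 1, d_5 = (2451 - 1^2)/49 = 2450/49 = 50, a_5 = floor((49 + 1)/50) = 1.
  m_6 = 50*1 - 1 = 49, d_6 = (2451 - 49^2)/50 = 50/50 = 1, a_6 = floor((49 + 49)/1) = 98.
  m_7 = 1*98 - 49 = 49, d_7 = (2451 - 49^2)/1 = 50/1 = 50: (m_7, d_7) = (m_1, d_1) = (49, 50), so from here the quotients repeat a_1, ..., a_6; the period length is 6.
Hence the expansion of sqrt(2451) is a_0 = 49 followed by the repeating block 1, 1, 32, 1, 1, 98 (period 6).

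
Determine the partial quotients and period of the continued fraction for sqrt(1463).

[38; (4, 76)]

Write x_i = (sqrt(1463) + m_i)/d_i with (m_0, d_0) = (0, 1). a_0 = floor(sqrt(1463)) = 38, since 38^2 = 1444 <= 1463 < 1521 = 39^2.
Iterate m_{i+1} = d_i*a_i - m_i, d_{i+1} = (1463 - m_{i+1}^2)/d_i, a_{i+1} = floor((a_0 + m_{i+1})/d_{i+1}):
  m_1 = 1*38 - 0 = 38, d_1 = (1463 - 38^2)/1 = 19/1 = 19, a_1 = floor((38 + 38)/19) = 4.
  m_2 = 19*4 - 38 = 38, d_2 = (1463 - 38^2)/19 = 19/19 = 1, a_2 = floor((38 + 38)/1) = 76.
  m_3 = 1*76 - 38 = 38, d_3 = (1463 - 38^2)/1 = 19/1 = 19: (m_3, d_3) = (m_1, d_1) = (38, 19), so from here the quotients repeat a_1, a_2; the period length is 2.
Hence the expansion of sqrt(1463) is a_0 = 38 followed by the repeating block 4, 76 (period 2).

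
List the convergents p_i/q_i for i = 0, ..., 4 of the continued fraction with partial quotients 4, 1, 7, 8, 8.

4/1, 5/1, 39/8, 317/65, 2575/528

Using the convergent recurrence p_i = a_i*p_{i-1} + p_{i-2}, q_i = a_i*q_{i-1} + q_{i-2} with p_{-2}=0, p_{-1}=1, q_{-2}=1, q_{-1}=0:
  i=0: a_0=4, p_0 = 4*1 + 0 = 4, q_0 = 4*0 + 1 = 1.
  i=1: a_1=1, p_1 = 1*4 + 1 = 5, q_1 = 1*1 + 0 = 1.
  i=2: a_2=7, p_2 = 7*5 + 4 = 39, q_2 = 7*1 + 1 = 8.
  i=3: a_3=8, p_3 = 8*39 + 5 = 317, q_3 = 8*8 + 1 = 65.
  i=4: a_4=8, p_4 = 8*317 + 39 = 2575, q_4 = 8*65 + 8 = 528.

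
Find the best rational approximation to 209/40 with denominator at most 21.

Expand x = 209/40 as a continued fraction with the Euclidean algorithm:
  209 = 5*40 + 9, so a_0 = 5.
  40 = 4*9 + 4, so a_1 = 4.
  9 = 2*4 + 1, so a_2 = 2.
  4 = 4*1 + 0, so a_3 = 4.
so x = [5; 4, 2, 4].
Convergents (p_i = a_i*p_{i-1} + p_{i-2}, q_i = a_i*q_{i-1} + q_{i-2} with p_{-2}=0, p_{-1}=1, q_{-2}=1, q_{-1}=0), until the denominator exceeds 21:
  i=0: a_0=5, p_0 = 5*1 + 0 = 5, q_0 = 5*0 + 1 = 1.
  i=1: a_1=4, p_1 = 4*5 + 1 = 21, q_1 = 4*1 + 0 = 4.
  i=2: a_2=2, p_2 = 2*21 + 5 = 47, q_2 = 2*4 + 1 = 9.
  i=3: a_3=4, p_3 = 4*47 + 21 = 209, q_3 = 4*9 + 4 = 40.
q_3 = 40 > 21, so the last convergent with denominator <= 21 is p_2/q_2 = 47/9.
The closest fraction with denominator <= 21 is either p_2/q_2 or the intermediate fraction (k*p_2 + p_1)/(k*q_2 + q_1) with the largest k >= 1 whose denominator stays <= 21; these approach x as k grows, and every other convergent or intermediate fraction in range is farther away.
Largest k: floor((21 - q_1)/q_2) = floor((21 - 4)/9) = 1.
That gives (1*47 + 21)/(1*9 + 4) = 68/13.
Compare the errors: |x - 47/9| = |209*9 - 47*40|/(40*9) = 1/360, and |x - 68/13| = |209*13 - 68*40|/(40*13) = 3/520.
Cross-multiplying, 1*520 = 520 < 1080 = 3*360, so 1/360 is smaller: the convergent 47/9 is closer to x than 68/13.

47/9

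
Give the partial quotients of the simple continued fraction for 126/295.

[0; 2, 2, 1, 13, 3]

Run the Euclidean algorithm on 126 and 295; the successive quotients are the partial quotients a_0, a_1, ... (each step inverts the fractional part left over by the previous one):
  126 = 0*295 + 126, so a_0 = 0.
  295 = 2*126 + 43, so a_1 = 2.
  126 = 2*43 + 40, so a_2 = 2.
  43 = 1*40 + 3, so a_3 = 1.
  40 = 13*3 + 1, so a_4 = 13.
  3 = 3*1 + 0, so a_5 = 3.
The remainder reaches 0 after 6 divisions, so the expansion has 6 partial quotients, read off in order.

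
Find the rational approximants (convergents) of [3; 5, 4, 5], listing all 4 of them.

3/1, 16/5, 67/21, 351/110

Using the convergent recurrence p_i = a_i*p_{i-1} + p_{i-2}, q_i = a_i*q_{i-1} + q_{i-2} with p_{-2}=0, p_{-1}=1, q_{-2}=1, q_{-1}=0:
  i=0: a_0=3, p_0 = 3*1 + 0 = 3, q_0 = 3*0 + 1 = 1.
  i=1: a_1=5, p_1 = 5*3 + 1 = 16, q_1 = 5*1 + 0 = 5.
  i=2: a_2=4, p_2 = 4*16 + 3 = 67, q_2 = 4*5 + 1 = 21.
  i=3: a_3=5, p_3 = 5*67 + 16 = 351, q_3 = 5*21 + 5 = 110.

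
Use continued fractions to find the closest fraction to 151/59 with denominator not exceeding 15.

Expand x = 151/59 as a continued fraction with the Euclidean algorithm:
  151 = 2*59 + 33, so a_0 = 2.
  59 = 1*33 + 26, so a_1 = 1.
  33 = 1*26 + 7, so a_2 = 1.
  26 = 3*7 + 5, so a_3 = 3.
  7 = 1*5 + 2, so a_4 = 1.
  5 = 2*2 + 1, so a_5 = 2.
  2 = 2*1 + 0, so a_6 = 2.
so x = [2; 1, 1, 3, 1, 2, 2].
Convergents (p_i = a_i*p_{i-1} + p_{i-2}, q_i = a_i*q_{i-1} + q_{i-2} with p_{-2}=0, p_{-1}=1, q_{-2}=1, q_{-1}=0), until the denominator exceeds 15:
  i=0: a_0=2, p_0 = 2*1 + 0 = 2, q_0 = 2*0 + 1 = 1.
  i=1: a_1=1, p_1 = 1*2 + 1 = 3, q_1 = 1*1 + 0 = 1.
  i=2: a_2=1, p_2 = 1*3 + 2 = 5, q_2 = 1*1 + 1 = 2.
  i=3: a_3=3, p_3 = 3*5 + 3 = 18, q_3 = 3*2 + 1 = 7.
  i=4: a_4=1, p_4 = 1*18 + 5 = 23, q_4 = 1*7 + 2 = 9.
  i=5: a_5=2, p_5 = 2*23 + 18 = 64, q_5 = 2*9 + 7 = 25.
q_5 = 25 > 15, so the last convergent with denominator <= 15 is p_4/q_4 = 23/9.
The closest fraction with denominator <= 15 is either p_4/q_4 or the intermediate fraction (k*p_4 + p_3)/(k*q_4 + q_3) with the largest k >= 1 whose denominator stays <= 15; these approach x as k grows, and every other convergent or intermediate fraction in range is farther away.
Largest k: floor((15 - q_3)/q_4) = floor((15 - 7)/9) = 0.
Since k = 0, no intermediate fraction beyond p_4/q_4 has denominator <= 15, so the convergent 23/9 is the closest (its error is |151*9 - 23*59|/(59*9) = 2/531).

23/9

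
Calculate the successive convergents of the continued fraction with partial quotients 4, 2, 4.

Using the convergent recurrence p_i = a_i*p_{i-1} + p_{i-2}, q_i = a_i*q_{i-1} + q_{i-2} with p_{-2}=0, p_{-1}=1, q_{-2}=1, q_{-1}=0:
  i=0: a_0=4, p_0 = 4*1 + 0 = 4, q_0 = 4*0 + 1 = 1.
  i=1: a_1=2, p_1 = 2*4 + 1 = 9, q_1 = 2*1 + 0 = 2.
  i=2: a_2=4, p_2 = 4*9 + 4 = 40, q_2 = 4*2 + 1 = 9.

4/1, 9/2, 40/9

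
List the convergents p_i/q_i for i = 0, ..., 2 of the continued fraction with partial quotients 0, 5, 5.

Using the convergent recurrence p_i = a_i*p_{i-1} + p_{i-2}, q_i = a_i*q_{i-1} + q_{i-2} with p_{-2}=0, p_{-1}=1, q_{-2}=1, q_{-1}=0:
  i=0: a_0=0, p_0 = 0*1 + 0 = 0, q_0 = 0*0 + 1 = 1.
  i=1: a_1=5, p_1 = 5*0 + 1 = 1, q_1 = 5*1 + 0 = 5.
  i=2: a_2=5, p_2 = 5*1 + 0 = 5, q_2 = 5*5 + 1 = 26.

0/1, 1/5, 5/26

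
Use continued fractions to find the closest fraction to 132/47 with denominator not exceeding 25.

Expand x = 132/47 as a continued fraction with the Euclidean algorithm:
  132 = 2*47 + 38, so a_0 = 2.
  47 = 1*38 + 9, so a_1 = 1.
  38 = 4*9 + 2, so a_2 = 4.
  9 = 4*2 + 1, so a_3 = 4.
  2 = 2*1 + 0, so a_4 = 2.
so x = [2; 1, 4, 4, 2].
Convergents (p_i = a_i*p_{i-1} + p_{i-2}, q_i = a_i*q_{i-1} + q_{i-2} with p_{-2}=0, p_{-1}=1, q_{-2}=1, q_{-1}=0), until the denominator exceeds 25:
  i=0: a_0=2, p_0 = 2*1 + 0 = 2, q_0 = 2*0 + 1 = 1.
  i=1: a_1=1, p_1 = 1*2 + 1 = 3, q_1 = 1*1 + 0 = 1.
  i=2: a_2=4, p_2 = 4*3 + 2 = 14, q_2 = 4*1 + 1 = 5.
  i=3: a_3=4, p_3 = 4*14 + 3 = 59, q_3 = 4*5 + 1 = 21.
  i=4: a_4=2, p_4 = 2*59 + 14 = 132, q_4 = 2*21 + 5 = 47.
q_4 = 47 > 25, so the last convergent with denominator <= 25 is p_3/q_3 = 59/21.
The closest fraction with denominator <= 25 is either p_3/q_3 or the intermediate fraction (k*p_3 + p_2)/(k*q_3 + q_2) with the largest k >= 1 whose denominator stays <= 25; these approach x as k grows, and every other convergent or intermediate fraction in range is farther away.
Largest k: floor((25 - q_2)/q_3) = floor((25 - 5)/21) = 0.
Since k = 0, no intermediate fraction beyond p_3/q_3 has denominator <= 25, so the convergent 59/21 is the closest (its error is |132*21 - 59*47|/(47*21) = 1/987).

59/21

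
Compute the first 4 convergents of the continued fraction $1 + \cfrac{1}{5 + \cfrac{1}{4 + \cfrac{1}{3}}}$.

1/1, 6/5, 25/21, 81/68

Using the convergent recurrence p_i = a_i*p_{i-1} + p_{i-2}, q_i = a_i*q_{i-1} + q_{i-2} with p_{-2}=0, p_{-1}=1, q_{-2}=1, q_{-1}=0:
  i=0: a_0=1, p_0 = 1*1 + 0 = 1, q_0 = 1*0 + 1 = 1.
  i=1: a_1=5, p_1 = 5*1 + 1 = 6, q_1 = 5*1 + 0 = 5.
  i=2: a_2=4, p_2 = 4*6 + 1 = 25, q_2 = 4*5 + 1 = 21.
  i=3: a_3=3, p_3 = 3*25 + 6 = 81, q_3 = 3*21 + 5 = 68.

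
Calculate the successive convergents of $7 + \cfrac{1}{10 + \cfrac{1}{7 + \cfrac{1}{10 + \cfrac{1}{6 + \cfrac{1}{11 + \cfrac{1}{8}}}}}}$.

7/1, 71/10, 504/71, 5111/720, 31170/4391, 347981/49021, 2815018/396559

Using the convergent recurrence p_i = a_i*p_{i-1} + p_{i-2}, q_i = a_i*q_{i-1} + q_{i-2} with p_{-2}=0, p_{-1}=1, q_{-2}=1, q_{-1}=0:
  i=0: a_0=7, p_0 = 7*1 + 0 = 7, q_0 = 7*0 + 1 = 1.
  i=1: a_1=10, p_1 = 10*7 + 1 = 71, q_1 = 10*1 + 0 = 10.
  i=2: a_2=7, p_2 = 7*71 + 7 = 504, q_2 = 7*10 + 1 = 71.
  i=3: a_3=10, p_3 = 10*504 + 71 = 5111, q_3 = 10*71 + 10 = 720.
  i=4: a_4=6, p_4 = 6*5111 + 504 = 31170, q_4 = 6*720 + 71 = 4391.
  i=5: a_5=11, p_5 = 11*31170 + 5111 = 347981, q_5 = 11*4391 + 720 = 49021.
  i=6: a_6=8, p_6 = 8*347981 + 31170 = 2815018, q_6 = 8*49021 + 4391 = 396559.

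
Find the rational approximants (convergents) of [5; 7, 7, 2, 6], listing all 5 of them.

5/1, 36/7, 257/50, 550/107, 3557/692

Using the convergent recurrence p_i = a_i*p_{i-1} + p_{i-2}, q_i = a_i*q_{i-1} + q_{i-2} with p_{-2}=0, p_{-1}=1, q_{-2}=1, q_{-1}=0:
  i=0: a_0=5, p_0 = 5*1 + 0 = 5, q_0 = 5*0 + 1 = 1.
  i=1: a_1=7, p_1 = 7*5 + 1 = 36, q_1 = 7*1 + 0 = 7.
  i=2: a_2=7, p_2 = 7*36 + 5 = 257, q_2 = 7*7 + 1 = 50.
  i=3: a_3=2, p_3 = 2*257 + 36 = 550, q_3 = 2*50 + 7 = 107.
  i=4: a_4=6, p_4 = 6*550 + 257 = 3557, q_4 = 6*107 + 50 = 692.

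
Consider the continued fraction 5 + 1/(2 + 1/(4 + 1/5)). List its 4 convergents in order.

Using the convergent recurrence p_i = a_i*p_{i-1} + p_{i-2}, q_i = a_i*q_{i-1} + q_{i-2} with p_{-2}=0, p_{-1}=1, q_{-2}=1, q_{-1}=0:
  i=0: a_0=5, p_0 = 5*1 + 0 = 5, q_0 = 5*0 + 1 = 1.
  i=1: a_1=2, p_1 = 2*5 + 1 = 11, q_1 = 2*1 + 0 = 2.
  i=2: a_2=4, p_2 = 4*11 + 5 = 49, q_2 = 4*2 + 1 = 9.
  i=3: a_3=5, p_3 = 5*49 + 11 = 256, q_3 = 5*9 + 2 = 47.

5/1, 11/2, 49/9, 256/47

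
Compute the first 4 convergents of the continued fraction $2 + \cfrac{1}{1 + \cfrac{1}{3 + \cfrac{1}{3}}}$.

Using the convergent recurrence p_i = a_i*p_{i-1} + p_{i-2}, q_i = a_i*q_{i-1} + q_{i-2} with p_{-2}=0, p_{-1}=1, q_{-2}=1, q_{-1}=0:
  i=0: a_0=2, p_0 = 2*1 + 0 = 2, q_0 = 2*0 + 1 = 1.
  i=1: a_1=1, p_1 = 1*2 + 1 = 3, q_1 = 1*1 + 0 = 1.
  i=2: a_2=3, p_2 = 3*3 + 2 = 11, q_2 = 3*1 + 1 = 4.
  i=3: a_3=3, p_3 = 3*11 + 3 = 36, q_3 = 3*4 + 1 = 13.

2/1, 3/1, 11/4, 36/13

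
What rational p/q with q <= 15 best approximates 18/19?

14/15

Expand x = 18/19 as a continued fraction with the Euclidean algorithm:
  18 = 0*19 + 18, so a_0 = 0.
  19 = 1*18 + 1, so a_1 = 1.
  18 = 18*1 + 0, so a_2 = 18.
so x = [0; 1, 18].
Convergents (p_i = a_i*p_{i-1} + p_{i-2}, q_i = a_i*q_{i-1} + q_{i-2} with p_{-2}=0, p_{-1}=1, q_{-2}=1, q_{-1}=0), until the denominator exceeds 15:
  i=0: a_0=0, p_0 = 0*1 + 0 = 0, q_0 = 0*0 + 1 = 1.
  i=1: a_1=1, p_1 = 1*0 + 1 = 1, q_1 = 1*1 + 0 = 1.
  i=2: a_2=18, p_2 = 18*1 + 0 = 18, q_2 = 18*1 + 1 = 19.
q_2 = 19 > 15, so the last convergent with denominator <= 15 is p_1/q_1 = 1/1.
The closest fraction with denominator <= 15 is either p_1/q_1 or the intermediate fraction (k*p_1 + p_0)/(k*q_1 + q_0) with the largest k >= 1 whose denominator stays <= 15; these approach x as k grows, and every other convergent or intermediate fraction in range is farther away.
Largest k: floor((15 - q_0)/q_1) = floor((15 - 1)/1) = 14.
That gives (14*1 + 0)/(14*1 + 1) = 14/15.
Compare the errors: |x - 1/1| = |18*1 - 1*19|/(19*1) = 1/19, and |x - 14/15| = |18*15 - 14*19|/(19*15) = 4/285.
Cross-multiplying, 4*19 = 76 < 285 = 1*285, so 4/285 is smaller: the intermediate fraction 14/15 is closer to x than 1/1.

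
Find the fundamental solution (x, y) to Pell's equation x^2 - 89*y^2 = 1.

First expand sqrt(89) as a continued fraction. With x_i = (sqrt(89) + m_i)/d_i and (m_0, d_0) = (0, 1): a_0 = floor(sqrt(89)) = 9, since 9^2 = 81 <= 89 < 100 = 10^2.
Iterate m_{i+1} = d_i*a_i - m_i, d_{i+1} = (89 - m_{i+1}^2)/d_i, a_{i+1} = floor((a_0 + m_{i+1})/d_{i+1}):
  m_1 = 1*9 - 0 = 9, d_1 = (89 - 9^2)/1 = 8/1 = 8, a_1 = floor((9 + 9)/8) = 2.
  m_2 = 8*2 - 9 = 7, d_2 = (89 - 7^2)/8 = 40/8 = 5, a_2 = floor((9 + 7)/5) = 3.
  m_3 = 5*3 - 7 = 8, d_3 = (89 - 8^2)/5 = 25/5 = 5, a_3 = floor((9 + 8)/5) = 3.
  m_4 = 5*3 - 8 = 7, d_4 = (89 - 7^2)/5 = 40/5 = 8, a_4 = floor((9 + 7)/8) = 2.
  m_5 = 8*2 - 7 = 9, d_5 = (89 - 9^2)/8 = 8/8 = 1, a_5 = floor((9 + 9)/1) = 18.
  m_6 = 1*18 - 9 = 9, d_6 = (89 - 9^2)/1 = 8/1 = 8: (m_6, d_6) = (m_1, d_1) = (9, 8), so from here the quotients repeat a_1, ..., a_5; the period length is 5.
So sqrt(89) = [9; (2, 3, 3, 2, 18)] with period length k = 5.
k is odd, so (p_{k-1}, q_{k-1}) only solves x^2 - 89y^2 = -1 and the fundamental solution of x^2 - 89y^2 = 1 is (p_{2k-1}, q_{2k-1}) = (p_9, q_9); compute convergents through index 9, running through the period twice.
Convergents (p_i = a_i*p_{i-1} + p_{i-2}, q_i = a_i*q_{i-1} + q_{i-2} with p_{-2}=0, p_{-1}=1, q_{-2}=1, q_{-1}=0):
  i=0: a_0=9, p_0 = 9*1 + 0 = 9, q_0 = 9*0 + 1 = 1.
  i=1: a_1=2, p_1 = 2*9 + 1 = 19, q_1 = 2*1 + 0 = 2.
  i=2: a_2=3, p_2 = 3*19 + 9 = 66, q_2 = 3*2 + 1 = 7.
  i=3: a_3=3, p_3 = 3*66 + 19 = 217, q_3 = 3*7 + 2 = 23.
  i=4: a_4=2, p_4 = 2*217 + 66 = 500, q_4 = 2*23 + 7 = 53.
  i=5: a_5=18, p_5 = 18*500 + 217 = 9217, q_5 = 18*53 + 23 = 977.
  i=6: a_6=2, p_6 = 2*9217 + 500 = 18934, q_6 = 2*977 + 53 = 2007.
  i=7: a_7=3, p_7 = 3*18934 + 9217 = 66019, q_7 = 3*2007 + 977 = 6998.
  i=8: a_8=3, p_8 = 3*66019 + 18934 = 216991, q_8 = 3*6998 + 2007 = 23001.
  i=9: a_9=2, p_9 = 2*216991 + 66019 = 500001, q_9 = 2*23001 + 6998 = 53000.
Indeed p_4^2 - 89*q_4^2 = 250000 - 250001 = -1, not +1.
Check: 500001^2 - 89*53000^2 = 250001000001 - 250001000000 = 1, so (x, y) = (500001, 53000) solves the equation, and by the theorem it is the least positive solution.

(x, y) = (500001, 53000)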